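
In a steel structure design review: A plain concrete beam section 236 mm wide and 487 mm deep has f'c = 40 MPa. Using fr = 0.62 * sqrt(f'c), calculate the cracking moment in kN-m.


fr = 0.62 * sqrt(40) = 0.62 * 6.3246 = 3.9212 MPa
I = 236 * 487^3 / 12 = 2271525625.67 mm^4
y_t = 243.5 mm
M_cr = fr * I / y_t = 3.9212 * 2271525625.67 / 243.5 N-mm
= 36.5797 kN-m

36.5797 kN-m


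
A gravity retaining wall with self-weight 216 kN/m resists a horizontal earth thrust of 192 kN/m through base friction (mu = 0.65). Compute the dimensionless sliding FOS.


Resisting force = mu * W = 0.65 * 216 = 140.4 kN/m
FOS = Resisting / Driving = 140.4 / 192
= 0.7313 (dimensionless)

0.7313 (dimensionless)


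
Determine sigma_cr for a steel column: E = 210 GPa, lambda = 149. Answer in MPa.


sigma_cr = pi^2 * E / lambda^2
= 9.8696 * 210000.0 / 149^2
= 9.8696 * 210000.0 / 22201
= 93.3569 MPa

93.3569 MPa


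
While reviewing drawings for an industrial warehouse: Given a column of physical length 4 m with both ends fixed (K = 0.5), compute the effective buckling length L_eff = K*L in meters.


L_eff = K * L
= 0.5 * 4
= 2.0 m

2.0 m


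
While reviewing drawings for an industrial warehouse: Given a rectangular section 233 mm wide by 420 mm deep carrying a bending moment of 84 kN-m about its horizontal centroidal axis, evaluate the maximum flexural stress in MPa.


I = b * h^3 / 12 = 233 * 420^3 / 12 = 1438542000.0 mm^4
y = h / 2 = 420 / 2 = 210.0 mm
M = 84 kN-m = 84000000.0 N-mm
sigma = M * y / I = 84000000.0 * 210.0 / 1438542000.0
= 12.26 MPa

12.26 MPa


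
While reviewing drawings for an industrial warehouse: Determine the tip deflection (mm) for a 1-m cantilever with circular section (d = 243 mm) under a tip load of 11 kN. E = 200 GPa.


I = pi * d^4 / 64 = pi * 243^4 / 64 = 171157129.04 mm^4
L = 1000.0 mm, P = 11000.0 N, E = 200000.0 MPa
delta = P * L^3 / (3 * E * I)
= 11000.0 * 1000.0^3 / (3 * 200000.0 * 171157129.04)
= 0.1071 mm

0.1071 mm


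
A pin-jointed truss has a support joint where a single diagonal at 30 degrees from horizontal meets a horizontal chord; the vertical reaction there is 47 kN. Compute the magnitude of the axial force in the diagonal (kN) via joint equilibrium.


At the joint, only the diagonal has a vertical component, so vertical equilibrium gives:
F * sin(30) = 47
F = 47 / sin(30)
= 47 / 0.5
= 94.0 kN

94.0 kN


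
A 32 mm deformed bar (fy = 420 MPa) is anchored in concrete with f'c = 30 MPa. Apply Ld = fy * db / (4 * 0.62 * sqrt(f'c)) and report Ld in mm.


Ld = (fy * db) / (4 * 0.62 * sqrt(f'c))
= (420 * 32) / (4 * 0.62 * sqrt(30))
= 13440 / 13.5835
= 989.43 mm

989.43 mm


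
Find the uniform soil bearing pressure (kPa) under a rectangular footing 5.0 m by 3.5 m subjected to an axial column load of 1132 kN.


A = 5.0 * 3.5 = 17.5 m^2
q = P / A = 1132 / 17.5
= 64.6857 kPa

64.6857 kPa


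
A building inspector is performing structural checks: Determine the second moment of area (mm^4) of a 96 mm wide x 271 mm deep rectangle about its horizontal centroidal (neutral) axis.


I = b * h^3 / 12
= 96 * 271^3 / 12
= 96 * 19902511 / 12
= 159220088.0 mm^4

159220088.0 mm^4


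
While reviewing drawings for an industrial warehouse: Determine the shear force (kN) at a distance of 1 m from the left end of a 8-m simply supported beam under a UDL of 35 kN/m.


R_A = w * L / 2 = 35 * 8 / 2 = 140.0 kN
V(x) = R_A - w * x = 140.0 - 35 * 1
= 105.0 kN

105.0 kN


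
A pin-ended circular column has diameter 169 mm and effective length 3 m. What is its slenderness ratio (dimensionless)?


Radius of gyration r = d / 4 = 169 / 4 = 42.25 mm
L_eff = 3000.0 mm
Slenderness ratio = L / r = 3000.0 / 42.25 = 71.01 (dimensionless)

71.01 (dimensionless)


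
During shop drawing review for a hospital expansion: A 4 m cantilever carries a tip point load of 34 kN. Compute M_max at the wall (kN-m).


For a cantilever with a point load at the free end:
M_max = P * L = 34 * 4 = 136 kN-m

136 kN-m


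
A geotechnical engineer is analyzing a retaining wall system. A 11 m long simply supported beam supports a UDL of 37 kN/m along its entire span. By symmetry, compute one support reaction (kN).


Total load = w * L = 37 * 11 = 407 kN
By symmetry, each reaction R = total / 2 = 407 / 2 = 203.5 kN

203.5 kN


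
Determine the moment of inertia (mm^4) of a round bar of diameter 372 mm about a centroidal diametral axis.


r = d / 2 = 372 / 2 = 186.0 mm
I = pi * r^4 / 4 = pi * 186.0^4 / 4
= 940029879.65 mm^4

940029879.65 mm^4


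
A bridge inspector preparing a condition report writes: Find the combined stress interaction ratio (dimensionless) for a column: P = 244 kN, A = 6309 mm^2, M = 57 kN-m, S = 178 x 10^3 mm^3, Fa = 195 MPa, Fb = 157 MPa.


f_a = P / A = 244000.0 / 6309 = 38.6749 MPa
f_b = M / S = 57000000.0 / 178000.0 = 320.2247 MPa
Ratio = f_a / Fa + f_b / Fb
= 38.6749 / 195 + 320.2247 / 157
= 2.238 (dimensionless)

2.238 (dimensionless)


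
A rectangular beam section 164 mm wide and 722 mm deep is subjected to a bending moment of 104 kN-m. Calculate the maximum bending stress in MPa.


I = b * h^3 / 12 = 164 * 722^3 / 12 = 5143682989.33 mm^4
y = h / 2 = 722 / 2 = 361.0 mm
M = 104 kN-m = 104000000.0 N-mm
sigma = M * y / I = 104000000.0 * 361.0 / 5143682989.33
= 7.3 MPa

7.3 MPa


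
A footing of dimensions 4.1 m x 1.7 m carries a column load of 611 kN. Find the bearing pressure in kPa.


A = 4.1 * 1.7 = 6.97 m^2
q = P / A = 611 / 6.97
= 87.6614 kPa

87.6614 kPa


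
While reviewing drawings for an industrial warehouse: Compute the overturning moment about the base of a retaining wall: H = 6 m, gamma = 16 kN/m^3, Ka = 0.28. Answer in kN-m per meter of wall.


Pa = 0.5 * Ka * gamma * H^2
= 0.5 * 0.28 * 16 * 6^2
= 80.64 kN/m
Arm = H / 3 = 6 / 3 = 2.0 m
Mo = Pa * arm = Pa * H / 3 = 80.64 * 6 / 3 = 161.28 kN-m/m

161.28 kN-m/m


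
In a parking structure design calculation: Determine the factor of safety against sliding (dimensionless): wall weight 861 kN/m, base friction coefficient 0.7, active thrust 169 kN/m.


Resisting force = mu * W = 0.7 * 861 = 602.7 kN/m
FOS = Resisting / Driving = 602.7 / 169
= 3.5663 (dimensionless)

3.5663 (dimensionless)


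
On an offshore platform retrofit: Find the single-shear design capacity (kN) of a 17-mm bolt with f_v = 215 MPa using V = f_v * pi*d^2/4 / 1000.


A = pi * d^2 / 4 = pi * 17^2 / 4 = 226.9801 mm^2
V = f_v * A / 1000 = 215 * 226.9801 / 1000
= 48.8007 kN

48.8007 kN


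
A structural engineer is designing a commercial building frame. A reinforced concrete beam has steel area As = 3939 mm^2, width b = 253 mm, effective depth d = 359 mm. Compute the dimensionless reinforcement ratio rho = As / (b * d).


rho = As / (b * d)
= 3939 / (253 * 359)
= 3939 / 90827
= 0.043368 (dimensionless)

0.043368 (dimensionless)


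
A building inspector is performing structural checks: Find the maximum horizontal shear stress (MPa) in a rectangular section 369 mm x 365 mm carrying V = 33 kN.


A = b * h = 369 * 365 = 134685 mm^2
V = 33 kN = 33000.0 N
tau_max = 1.5 * V / A = 1.5 * 33000.0 / 134685
= 0.3675 MPa

0.3675 MPa


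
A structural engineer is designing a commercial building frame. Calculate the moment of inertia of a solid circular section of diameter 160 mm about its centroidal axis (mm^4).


r = d / 2 = 160 / 2 = 80.0 mm
I = pi * r^4 / 4 = pi * 80.0^4 / 4
= 32169908.77 mm^4

32169908.77 mm^4


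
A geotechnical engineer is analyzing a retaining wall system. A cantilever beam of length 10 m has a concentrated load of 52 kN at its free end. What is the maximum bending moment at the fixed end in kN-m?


For a cantilever with a point load at the free end:
M_max = P * L = 52 * 10 = 520 kN-m

520 kN-m


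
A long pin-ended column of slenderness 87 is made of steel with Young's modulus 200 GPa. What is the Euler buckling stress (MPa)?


sigma_cr = pi^2 * E / lambda^2
= 9.8696 * 200000.0 / 87^2
= 9.8696 * 200000.0 / 7569
= 260.7902 MPa

260.7902 MPa


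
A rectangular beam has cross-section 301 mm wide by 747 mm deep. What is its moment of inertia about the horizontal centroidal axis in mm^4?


I = b * h^3 / 12
= 301 * 747^3 / 12
= 301 * 416832723 / 12
= 10455554135.25 mm^4

10455554135.25 mm^4


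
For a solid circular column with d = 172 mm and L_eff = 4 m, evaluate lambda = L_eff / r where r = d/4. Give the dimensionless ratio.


Radius of gyration r = d / 4 = 172 / 4 = 43.0 mm
L_eff = 4000.0 mm
Slenderness ratio = L / r = 4000.0 / 43.0 = 93.02 (dimensionless)

93.02 (dimensionless)


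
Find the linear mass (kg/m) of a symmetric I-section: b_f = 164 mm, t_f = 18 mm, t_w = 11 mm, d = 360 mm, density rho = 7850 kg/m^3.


A_flanges = 2 * 164 * 18 = 5904 mm^2
A_web = (360 - 2 * 18) * 11 = 3564 mm^2
A_total = 5904 + 3564 = 9468 mm^2 = 0.009468 m^2
Weight = rho * A = 7850 * 0.009468 = 74.3238 kg/m

74.3238 kg/m


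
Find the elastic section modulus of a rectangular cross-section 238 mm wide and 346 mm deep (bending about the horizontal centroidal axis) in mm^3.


S = b * h^2 / 6
= 238 * 346^2 / 6
= 238 * 119716 / 6
= 4748734.67 mm^3

4748734.67 mm^3


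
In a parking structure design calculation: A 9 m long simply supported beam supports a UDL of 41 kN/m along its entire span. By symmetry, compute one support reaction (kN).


Total load = w * L = 41 * 9 = 369 kN
By symmetry, each reaction R = total / 2 = 369 / 2 = 184.5 kN

184.5 kN


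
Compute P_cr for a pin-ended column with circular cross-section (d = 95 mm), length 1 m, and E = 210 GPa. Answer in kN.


I = pi * d^4 / 64 = 3998198.21 mm^4
L = 1000.0 mm
P_cr = pi^2 * E * I / L^2
= 9.8696 * 210000.0 * 3998198.21 / 1000.0^2
= 8286733.27 N = 8286.7333 kN

8286.7333 kN


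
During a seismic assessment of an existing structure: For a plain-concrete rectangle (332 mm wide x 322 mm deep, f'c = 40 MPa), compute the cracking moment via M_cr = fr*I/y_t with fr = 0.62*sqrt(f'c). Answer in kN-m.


fr = 0.62 * sqrt(40) = 0.62 * 6.3246 = 3.9212 MPa
I = 332 * 322^3 / 12 = 923686194.67 mm^4
y_t = 161.0 mm
M_cr = fr * I / y_t = 3.9212 * 923686194.67 / 161.0 N-mm
= 22.4968 kN-m

22.4968 kN-m


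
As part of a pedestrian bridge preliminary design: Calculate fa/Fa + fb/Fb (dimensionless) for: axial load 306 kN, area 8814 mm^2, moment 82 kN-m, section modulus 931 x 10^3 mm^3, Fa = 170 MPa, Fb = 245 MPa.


f_a = P / A = 306000.0 / 8814 = 34.7175 MPa
f_b = M / S = 82000000.0 / 931000.0 = 88.0773 MPa
Ratio = f_a / Fa + f_b / Fb
= 34.7175 / 170 + 88.0773 / 245
= 0.5637 (dimensionless)

0.5637 (dimensionless)


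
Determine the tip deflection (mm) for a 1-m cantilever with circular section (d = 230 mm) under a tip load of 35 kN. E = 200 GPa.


I = pi * d^4 / 64 = pi * 230^4 / 64 = 137366629.65 mm^4
L = 1000.0 mm, P = 35000.0 N, E = 200000.0 MPa
delta = P * L^3 / (3 * E * I)
= 35000.0 * 1000.0^3 / (3 * 200000.0 * 137366629.65)
= 0.4247 mm

0.4247 mm


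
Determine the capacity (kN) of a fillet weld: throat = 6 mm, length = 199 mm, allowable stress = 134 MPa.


Strength = throat * length * allowable stress
= 6 * 199 * 134 N
= 159996 N
= 160.0 kN

160.0 kN


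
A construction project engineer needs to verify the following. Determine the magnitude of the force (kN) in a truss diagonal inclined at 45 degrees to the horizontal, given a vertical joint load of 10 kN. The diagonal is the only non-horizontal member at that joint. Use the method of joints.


At the joint, only the diagonal has a vertical component, so vertical equilibrium gives:
F * sin(45) = 10
F = 10 / sin(45)
= 10 / 0.707107
= 14.14 kN

14.14 kN


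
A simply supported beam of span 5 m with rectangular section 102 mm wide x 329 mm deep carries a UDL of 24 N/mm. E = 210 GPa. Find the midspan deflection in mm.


I = 102 * 329^3 / 12 = 302695956.5 mm^4
L = 5000.0 mm, w = 24 N/mm, E = 210000.0 MPa
delta = 5 * w * L^4 / (384 * E * I)
= 5 * 24 * 5000.0^4 / (384 * 210000.0 * 302695956.5)
= 3.0726 mm

3.0726 mm


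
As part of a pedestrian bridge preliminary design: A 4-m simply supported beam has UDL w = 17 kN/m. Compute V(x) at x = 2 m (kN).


R_A = w * L / 2 = 17 * 4 / 2 = 34.0 kN
V(x) = R_A - w * x = 34.0 - 17 * 2
= 0.0 kN

0.0 kN


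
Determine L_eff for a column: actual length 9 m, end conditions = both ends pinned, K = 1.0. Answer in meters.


L_eff = K * L
= 1.0 * 9
= 9.0 m

9.0 m


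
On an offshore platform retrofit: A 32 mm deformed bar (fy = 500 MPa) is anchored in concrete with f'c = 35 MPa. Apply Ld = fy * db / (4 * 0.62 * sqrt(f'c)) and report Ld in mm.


Ld = (fy * db) / (4 * 0.62 * sqrt(f'c))
= (500 * 32) / (4 * 0.62 * sqrt(35))
= 16000 / 14.6719
= 1090.52 mm

1090.52 mm


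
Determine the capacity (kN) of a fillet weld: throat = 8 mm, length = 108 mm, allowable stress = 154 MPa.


Strength = throat * length * allowable stress
= 8 * 108 * 154 N
= 133056 N
= 133.06 kN

133.06 kN


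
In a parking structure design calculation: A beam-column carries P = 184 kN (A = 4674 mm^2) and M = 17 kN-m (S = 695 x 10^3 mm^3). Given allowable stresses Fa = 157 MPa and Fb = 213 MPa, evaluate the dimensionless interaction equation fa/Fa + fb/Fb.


f_a = P / A = 184000.0 / 4674 = 39.3667 MPa
f_b = M / S = 17000000.0 / 695000.0 = 24.4604 MPa
Ratio = f_a / Fa + f_b / Fb
= 39.3667 / 157 + 24.4604 / 213
= 0.3656 (dimensionless)

0.3656 (dimensionless)


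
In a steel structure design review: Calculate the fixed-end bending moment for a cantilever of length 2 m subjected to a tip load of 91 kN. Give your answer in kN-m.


For a cantilever with a point load at the free end:
M_max = P * L = 91 * 2 = 182 kN-m

182 kN-m


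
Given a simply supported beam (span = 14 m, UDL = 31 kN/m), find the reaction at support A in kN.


Total load = w * L = 31 * 14 = 434 kN
By symmetry, each reaction R = total / 2 = 434 / 2 = 217.0 kN

217.0 kN


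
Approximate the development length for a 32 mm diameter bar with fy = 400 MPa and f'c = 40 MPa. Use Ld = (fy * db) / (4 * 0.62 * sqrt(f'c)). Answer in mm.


Ld = (fy * db) / (4 * 0.62 * sqrt(f'c))
= (400 * 32) / (4 * 0.62 * sqrt(40))
= 12800 / 15.6849
= 816.07 mm

816.07 mm


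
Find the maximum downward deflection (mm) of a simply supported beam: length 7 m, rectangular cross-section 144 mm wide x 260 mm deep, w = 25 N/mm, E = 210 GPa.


I = 144 * 260^3 / 12 = 210912000.0 mm^4
L = 7000.0 mm, w = 25 N/mm, E = 210000.0 MPa
delta = 5 * w * L^4 / (384 * E * I)
= 5 * 25 * 7000.0^4 / (384 * 210000.0 * 210912000.0)
= 17.6462 mm

17.6462 mm


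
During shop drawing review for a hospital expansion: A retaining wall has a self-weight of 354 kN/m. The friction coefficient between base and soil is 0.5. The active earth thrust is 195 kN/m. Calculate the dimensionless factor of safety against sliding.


Resisting force = mu * W = 0.5 * 354 = 177.0 kN/m
FOS = Resisting / Driving = 177.0 / 195
= 0.9077 (dimensionless)

0.9077 (dimensionless)


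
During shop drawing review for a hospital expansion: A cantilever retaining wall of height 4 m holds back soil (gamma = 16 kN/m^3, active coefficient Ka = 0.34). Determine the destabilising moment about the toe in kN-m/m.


Pa = 0.5 * Ka * gamma * H^2
= 0.5 * 0.34 * 16 * 4^2
= 43.52 kN/m
Arm = H / 3 = 4 / 3 = 1.3333 m
Mo = Pa * arm = Pa * H / 3 = 43.52 * 4 / 3 = 58.0267 kN-m/m

58.0267 kN-m/m


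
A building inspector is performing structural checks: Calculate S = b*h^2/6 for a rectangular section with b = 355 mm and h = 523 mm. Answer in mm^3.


S = b * h^2 / 6
= 355 * 523^2 / 6
= 355 * 273529 / 6
= 16183799.17 mm^3

16183799.17 mm^3


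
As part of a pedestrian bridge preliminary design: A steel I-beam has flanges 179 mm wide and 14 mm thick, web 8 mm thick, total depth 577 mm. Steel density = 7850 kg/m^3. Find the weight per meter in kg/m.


A_flanges = 2 * 179 * 14 = 5012 mm^2
A_web = (577 - 2 * 14) * 8 = 4392 mm^2
A_total = 5012 + 4392 = 9404 mm^2 = 0.009404 m^2
Weight = rho * A = 7850 * 0.009404 = 73.8214 kg/m

73.8214 kg/m


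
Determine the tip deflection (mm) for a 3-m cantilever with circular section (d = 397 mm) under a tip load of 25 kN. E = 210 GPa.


I = pi * d^4 / 64 = pi * 397^4 / 64 = 1219359948.0 mm^4
L = 3000.0 mm, P = 25000.0 N, E = 210000.0 MPa
delta = P * L^3 / (3 * E * I)
= 25000.0 * 3000.0^3 / (3 * 210000.0 * 1219359948.0)
= 0.8787 mm

0.8787 mm


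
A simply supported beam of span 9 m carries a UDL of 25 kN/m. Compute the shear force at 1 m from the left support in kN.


R_A = w * L / 2 = 25 * 9 / 2 = 112.5 kN
V(x) = R_A - w * x = 112.5 - 25 * 1
= 87.5 kN

87.5 kN


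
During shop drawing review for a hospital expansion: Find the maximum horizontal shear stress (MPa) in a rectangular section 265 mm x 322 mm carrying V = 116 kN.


A = b * h = 265 * 322 = 85330 mm^2
V = 116 kN = 116000.0 N
tau_max = 1.5 * V / A = 1.5 * 116000.0 / 85330
= 2.0391 MPa

2.0391 MPa


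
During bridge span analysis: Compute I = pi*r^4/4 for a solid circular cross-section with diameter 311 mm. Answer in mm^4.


r = d / 2 = 311 / 2 = 155.5 mm
I = pi * r^4 / 4 = pi * 155.5^4 / 4
= 459210124.66 mm^4

459210124.66 mm^4


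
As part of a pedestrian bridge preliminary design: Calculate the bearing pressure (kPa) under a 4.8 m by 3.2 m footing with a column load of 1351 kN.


A = 4.8 * 3.2 = 15.36 m^2
q = P / A = 1351 / 15.36
= 87.9557 kPa

87.9557 kPa


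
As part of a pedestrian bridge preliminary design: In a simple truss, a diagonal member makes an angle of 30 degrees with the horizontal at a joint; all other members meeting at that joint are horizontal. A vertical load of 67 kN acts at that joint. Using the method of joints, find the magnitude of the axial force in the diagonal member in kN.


At the joint, only the diagonal has a vertical component, so vertical equilibrium gives:
F * sin(30) = 67
F = 67 / sin(30)
= 67 / 0.5
= 134.0 kN

134.0 kN


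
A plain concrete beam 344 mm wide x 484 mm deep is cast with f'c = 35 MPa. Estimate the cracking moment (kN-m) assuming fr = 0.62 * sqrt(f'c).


fr = 0.62 * sqrt(35) = 0.62 * 5.9161 = 3.668 MPa
I = 344 * 484^3 / 12 = 3250223914.67 mm^4
y_t = 242.0 mm
M_cr = fr * I / y_t = 3.668 * 3250223914.67 / 242.0 N-mm
= 49.2633 kN-m

49.2633 kN-m


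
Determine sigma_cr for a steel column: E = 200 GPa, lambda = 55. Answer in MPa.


sigma_cr = pi^2 * E / lambda^2
= 9.8696 * 200000.0 / 55^2
= 9.8696 * 200000.0 / 3025
= 652.5358 MPa

652.5358 MPa


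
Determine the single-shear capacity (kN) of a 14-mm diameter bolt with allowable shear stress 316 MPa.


A = pi * d^2 / 4 = pi * 14^2 / 4 = 153.938 mm^2
V = f_v * A / 1000 = 316 * 153.938 / 1000
= 48.6444 kN

48.6444 kN


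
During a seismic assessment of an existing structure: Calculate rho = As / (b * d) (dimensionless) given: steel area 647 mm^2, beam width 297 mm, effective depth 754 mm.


rho = As / (b * d)
= 647 / (297 * 754)
= 647 / 223938
= 0.002889 (dimensionless)

0.002889 (dimensionless)


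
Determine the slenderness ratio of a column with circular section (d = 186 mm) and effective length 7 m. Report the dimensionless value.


Radius of gyration r = d / 4 = 186 / 4 = 46.5 mm
L_eff = 7000.0 mm
Slenderness ratio = L / r = 7000.0 / 46.5 = 150.54 (dimensionless)

150.54 (dimensionless)


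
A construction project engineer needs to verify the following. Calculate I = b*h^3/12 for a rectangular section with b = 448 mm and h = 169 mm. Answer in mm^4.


I = b * h^3 / 12
= 448 * 169^3 / 12
= 448 * 4826809 / 12
= 180200869.33 mm^4

180200869.33 mm^4


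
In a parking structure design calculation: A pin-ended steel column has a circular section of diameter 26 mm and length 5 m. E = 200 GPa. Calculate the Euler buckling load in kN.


I = pi * d^4 / 64 = 22431.76 mm^4
L = 5000.0 mm
P_cr = pi^2 * E * I / L^2
= 9.8696 * 200000.0 * 22431.76 / 5000.0^2
= 1771.14 N = 1.7711 kN

1.7711 kN


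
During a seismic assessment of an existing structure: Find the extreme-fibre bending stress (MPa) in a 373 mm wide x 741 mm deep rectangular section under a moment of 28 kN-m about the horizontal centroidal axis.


I = b * h^3 / 12 = 373 * 741^3 / 12 = 12646845402.75 mm^4
y = h / 2 = 741 / 2 = 370.5 mm
M = 28 kN-m = 28000000.0 N-mm
sigma = M * y / I = 28000000.0 * 370.5 / 12646845402.75
= 0.82 MPa

0.82 MPa


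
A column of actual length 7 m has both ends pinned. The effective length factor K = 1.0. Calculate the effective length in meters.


L_eff = K * L
= 1.0 * 7
= 7.0 m

7.0 m


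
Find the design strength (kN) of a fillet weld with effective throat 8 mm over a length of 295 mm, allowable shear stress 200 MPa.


Strength = throat * length * allowable stress
= 8 * 295 * 200 N
= 472000 N
= 472.0 kN

472.0 kN


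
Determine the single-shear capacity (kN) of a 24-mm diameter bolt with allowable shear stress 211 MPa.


A = pi * d^2 / 4 = pi * 24^2 / 4 = 452.3893 mm^2
V = f_v * A / 1000 = 211 * 452.3893 / 1000
= 95.4542 kN

95.4542 kN


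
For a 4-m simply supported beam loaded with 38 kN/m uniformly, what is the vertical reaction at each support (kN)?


Total load = w * L = 38 * 4 = 152 kN
By symmetry, each reaction R = total / 2 = 152 / 2 = 76.0 kN

76.0 kN


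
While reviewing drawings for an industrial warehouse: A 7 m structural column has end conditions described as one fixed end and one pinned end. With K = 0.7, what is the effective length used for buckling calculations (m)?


L_eff = K * L
= 0.7 * 7
= 4.9 m

4.9 m


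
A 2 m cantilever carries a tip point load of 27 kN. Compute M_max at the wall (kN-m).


For a cantilever with a point load at the free end:
M_max = P * L = 27 * 2 = 54 kN-m

54 kN-m


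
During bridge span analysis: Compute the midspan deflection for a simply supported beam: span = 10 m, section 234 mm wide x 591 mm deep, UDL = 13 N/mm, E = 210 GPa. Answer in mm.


I = 234 * 591^3 / 12 = 4025288884.5 mm^4
L = 10000.0 mm, w = 13 N/mm, E = 210000.0 MPa
delta = 5 * w * L^4 / (384 * E * I)
= 5 * 13 * 10000.0^4 / (384 * 210000.0 * 4025288884.5)
= 2.0025 mm

2.0025 mm


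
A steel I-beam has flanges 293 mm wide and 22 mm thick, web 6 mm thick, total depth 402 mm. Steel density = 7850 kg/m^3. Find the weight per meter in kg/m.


A_flanges = 2 * 293 * 22 = 12892 mm^2
A_web = (402 - 2 * 22) * 6 = 2148 mm^2
A_total = 12892 + 2148 = 15040 mm^2 = 0.015040 m^2
Weight = rho * A = 7850 * 0.015040 = 118.064 kg/m

118.064 kg/m


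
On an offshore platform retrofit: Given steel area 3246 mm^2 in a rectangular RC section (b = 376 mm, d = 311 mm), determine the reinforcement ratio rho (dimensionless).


rho = As / (b * d)
= 3246 / (376 * 311)
= 3246 / 116936
= 0.027759 (dimensionless)

0.027759 (dimensionless)


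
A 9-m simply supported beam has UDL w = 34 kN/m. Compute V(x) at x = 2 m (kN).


R_A = w * L / 2 = 34 * 9 / 2 = 153.0 kN
V(x) = R_A - w * x = 153.0 - 34 * 2
= 85.0 kN

85.0 kN


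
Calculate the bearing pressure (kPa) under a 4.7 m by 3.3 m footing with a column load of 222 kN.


A = 4.7 * 3.3 = 15.51 m^2
q = P / A = 222 / 15.51
= 14.3133 kPa

14.3133 kPa


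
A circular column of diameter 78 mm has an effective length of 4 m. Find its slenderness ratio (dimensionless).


Radius of gyration r = d / 4 = 78 / 4 = 19.5 mm
L_eff = 4000.0 mm
Slenderness ratio = L / r = 4000.0 / 19.5 = 205.13 (dimensionless)

205.13 (dimensionless)


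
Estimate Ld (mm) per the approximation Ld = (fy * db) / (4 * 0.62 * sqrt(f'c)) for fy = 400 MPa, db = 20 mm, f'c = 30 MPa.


Ld = (fy * db) / (4 * 0.62 * sqrt(f'c))
= (400 * 20) / (4 * 0.62 * sqrt(30))
= 8000 / 13.5835
= 588.95 mm

588.95 mm


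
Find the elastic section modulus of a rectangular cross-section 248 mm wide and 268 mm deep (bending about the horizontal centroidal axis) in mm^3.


S = b * h^2 / 6
= 248 * 268^2 / 6
= 248 * 71824 / 6
= 2968725.33 mm^3

2968725.33 mm^3


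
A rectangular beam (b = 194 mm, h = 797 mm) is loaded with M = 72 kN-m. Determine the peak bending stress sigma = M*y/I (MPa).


I = b * h^3 / 12 = 194 * 797^3 / 12 = 8184562096.83 mm^4
y = h / 2 = 797 / 2 = 398.5 mm
M = 72 kN-m = 72000000.0 N-mm
sigma = M * y / I = 72000000.0 * 398.5 / 8184562096.83
= 3.51 MPa

3.51 MPa


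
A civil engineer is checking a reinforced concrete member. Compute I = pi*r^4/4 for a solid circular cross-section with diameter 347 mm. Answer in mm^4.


r = d / 2 = 347 / 2 = 173.5 mm
I = pi * r^4 / 4 = pi * 173.5^4 / 4
= 711684976.18 mm^4

711684976.18 mm^4


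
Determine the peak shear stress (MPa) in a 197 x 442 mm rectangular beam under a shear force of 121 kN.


A = b * h = 197 * 442 = 87074 mm^2
V = 121 kN = 121000.0 N
tau_max = 1.5 * V / A = 1.5 * 121000.0 / 87074
= 2.0844 MPa

2.0844 MPa


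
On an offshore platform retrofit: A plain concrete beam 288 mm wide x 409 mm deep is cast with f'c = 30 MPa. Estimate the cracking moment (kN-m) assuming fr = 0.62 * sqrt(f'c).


fr = 0.62 * sqrt(30) = 0.62 * 5.4772 = 3.3959 MPa
I = 288 * 409^3 / 12 = 1642030296.0 mm^4
y_t = 204.5 mm
M_cr = fr * I / y_t = 3.3959 * 1642030296.0 / 204.5 N-mm
= 27.2672 kN-m

27.2672 kN-m


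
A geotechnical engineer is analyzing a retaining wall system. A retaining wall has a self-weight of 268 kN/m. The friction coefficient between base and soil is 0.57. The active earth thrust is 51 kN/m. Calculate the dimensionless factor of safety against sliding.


Resisting force = mu * W = 0.57 * 268 = 152.76 kN/m
FOS = Resisting / Driving = 152.76 / 51
= 2.9953 (dimensionless)

2.9953 (dimensionless)


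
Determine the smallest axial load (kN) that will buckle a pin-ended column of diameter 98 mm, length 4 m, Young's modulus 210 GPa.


I = pi * d^4 / 64 = 4527664.12 mm^4
L = 4000.0 mm
P_cr = pi^2 * E * I / L^2
= 9.8696 * 210000.0 * 4527664.12 / 4000.0^2
= 586507.08 N = 586.5071 kN

586.5071 kN


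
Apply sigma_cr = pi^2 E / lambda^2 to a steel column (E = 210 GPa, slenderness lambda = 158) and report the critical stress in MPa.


sigma_cr = pi^2 * E / lambda^2
= 9.8696 * 210000.0 / 158^2
= 9.8696 * 210000.0 / 24964
= 83.0242 MPa

83.0242 MPa


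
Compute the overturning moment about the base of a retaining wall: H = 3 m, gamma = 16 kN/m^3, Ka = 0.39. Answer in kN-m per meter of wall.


Pa = 0.5 * Ka * gamma * H^2
= 0.5 * 0.39 * 16 * 3^2
= 28.08 kN/m
Arm = H / 3 = 3 / 3 = 1.0 m
Mo = Pa * arm = Pa * H / 3 = 28.08 * 3 / 3 = 28.08 kN-m/m

28.08 kN-m/m


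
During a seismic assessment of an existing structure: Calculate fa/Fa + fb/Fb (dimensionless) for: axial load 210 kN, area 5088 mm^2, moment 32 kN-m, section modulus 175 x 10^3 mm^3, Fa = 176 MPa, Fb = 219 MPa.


f_a = P / A = 210000.0 / 5088 = 41.2736 MPa
f_b = M / S = 32000000.0 / 175000.0 = 182.8571 MPa
Ratio = f_a / Fa + f_b / Fb
= 41.2736 / 176 + 182.8571 / 219
= 1.0695 (dimensionless)

1.0695 (dimensionless)


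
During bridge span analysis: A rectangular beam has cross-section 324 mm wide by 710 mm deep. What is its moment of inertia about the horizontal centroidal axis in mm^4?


I = b * h^3 / 12
= 324 * 710^3 / 12
= 324 * 357911000 / 12
= 9663597000.0 mm^4

9663597000.0 mm^4


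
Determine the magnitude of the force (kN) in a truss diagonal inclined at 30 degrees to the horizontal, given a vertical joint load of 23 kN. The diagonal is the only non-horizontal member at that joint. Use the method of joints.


At the joint, only the diagonal has a vertical component, so vertical equilibrium gives:
F * sin(30) = 23
F = 23 / sin(30)
= 23 / 0.5
= 46.0 kN

46.0 kN


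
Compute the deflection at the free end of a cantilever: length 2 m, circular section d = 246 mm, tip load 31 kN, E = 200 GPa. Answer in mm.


I = pi * d^4 / 64 = pi * 246^4 / 64 = 179767147.47 mm^4
L = 2000.0 mm, P = 31000.0 N, E = 200000.0 MPa
delta = P * L^3 / (3 * E * I)
= 31000.0 * 2000.0^3 / (3 * 200000.0 * 179767147.47)
= 2.2993 mm

2.2993 mm


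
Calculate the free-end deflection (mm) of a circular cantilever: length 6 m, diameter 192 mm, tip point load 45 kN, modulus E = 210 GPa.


I = pi * d^4 / 64 = pi * 192^4 / 64 = 66707522.83 mm^4
L = 6000.0 mm, P = 45000.0 N, E = 210000.0 MPa
delta = P * L^3 / (3 * E * I)
= 45000.0 * 6000.0^3 / (3 * 210000.0 * 66707522.83)
= 231.2868 mm

231.2868 mm


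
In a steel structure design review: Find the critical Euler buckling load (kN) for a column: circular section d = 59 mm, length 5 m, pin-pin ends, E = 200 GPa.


I = pi * d^4 / 64 = 594809.57 mm^4
L = 5000.0 mm
P_cr = pi^2 * E * I / L^2
= 9.8696 * 200000.0 * 594809.57 / 5000.0^2
= 46964.28 N = 46.9643 kN

46.9643 kN


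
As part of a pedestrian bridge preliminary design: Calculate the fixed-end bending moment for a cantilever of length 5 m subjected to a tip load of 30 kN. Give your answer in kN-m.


For a cantilever with a point load at the free end:
M_max = P * L = 30 * 5 = 150 kN-m

150 kN-m


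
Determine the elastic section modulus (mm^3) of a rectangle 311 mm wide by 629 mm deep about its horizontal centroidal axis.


S = b * h^2 / 6
= 311 * 629^2 / 6
= 311 * 395641 / 6
= 20507391.83 mm^3

20507391.83 mm^3


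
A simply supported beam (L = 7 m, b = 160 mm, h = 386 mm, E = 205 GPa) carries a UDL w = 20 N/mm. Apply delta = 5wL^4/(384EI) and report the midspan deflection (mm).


I = 160 * 386^3 / 12 = 766832746.67 mm^4
L = 7000.0 mm, w = 20 N/mm, E = 205000.0 MPa
delta = 5 * w * L^4 / (384 * E * I)
= 5 * 20 * 7000.0^4 / (384 * 205000.0 * 766832746.67)
= 3.9775 mm

3.9775 mm


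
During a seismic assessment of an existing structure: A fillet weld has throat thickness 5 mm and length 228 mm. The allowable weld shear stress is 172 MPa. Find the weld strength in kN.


Strength = throat * length * allowable stress
= 5 * 228 * 172 N
= 196080 N
= 196.08 kN

196.08 kN


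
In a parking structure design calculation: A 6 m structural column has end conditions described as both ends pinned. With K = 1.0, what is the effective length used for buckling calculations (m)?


L_eff = K * L
= 1.0 * 6
= 6.0 m

6.0 m


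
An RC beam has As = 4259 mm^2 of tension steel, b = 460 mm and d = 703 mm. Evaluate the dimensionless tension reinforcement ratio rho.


rho = As / (b * d)
= 4259 / (460 * 703)
= 4259 / 323380
= 0.01317 (dimensionless)

0.01317 (dimensionless)


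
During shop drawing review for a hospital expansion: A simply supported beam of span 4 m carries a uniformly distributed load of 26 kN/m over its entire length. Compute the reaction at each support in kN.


Total load = w * L = 26 * 4 = 104 kN
By symmetry, each reaction R = total / 2 = 104 / 2 = 52.0 kN

52.0 kN


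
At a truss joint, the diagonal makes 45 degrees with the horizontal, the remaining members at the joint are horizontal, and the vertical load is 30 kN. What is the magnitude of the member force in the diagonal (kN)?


At the joint, only the diagonal has a vertical component, so vertical equilibrium gives:
F * sin(45) = 30
F = 30 / sin(45)
= 30 / 0.707107
= 42.43 kN

42.43 kN


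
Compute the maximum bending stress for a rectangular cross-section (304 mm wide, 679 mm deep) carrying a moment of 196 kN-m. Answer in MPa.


I = b * h^3 / 12 = 304 * 679^3 / 12 = 7930519921.33 mm^4
y = h / 2 = 679 / 2 = 339.5 mm
M = 196 kN-m = 196000000.0 N-mm
sigma = M * y / I = 196000000.0 * 339.5 / 7930519921.33
= 8.39 MPa

8.39 MPa


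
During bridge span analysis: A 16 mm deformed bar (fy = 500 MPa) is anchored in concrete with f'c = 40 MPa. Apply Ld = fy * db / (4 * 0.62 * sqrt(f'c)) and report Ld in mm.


Ld = (fy * db) / (4 * 0.62 * sqrt(f'c))
= (500 * 16) / (4 * 0.62 * sqrt(40))
= 8000 / 15.6849
= 510.04 mm

510.04 mm


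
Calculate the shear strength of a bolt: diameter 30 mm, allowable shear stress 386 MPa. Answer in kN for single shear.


A = pi * d^2 / 4 = pi * 30^2 / 4 = 706.8583 mm^2
V = f_v * A / 1000 = 386 * 706.8583 / 1000
= 272.8473 kN

272.8473 kN


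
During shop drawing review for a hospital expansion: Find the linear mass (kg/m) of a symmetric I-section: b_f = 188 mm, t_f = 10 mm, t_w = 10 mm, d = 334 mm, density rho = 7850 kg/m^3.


A_flanges = 2 * 188 * 10 = 3760 mm^2
A_web = (334 - 2 * 10) * 10 = 3140 mm^2
A_total = 3760 + 3140 = 6900 mm^2 = 0.006900 m^2
Weight = rho * A = 7850 * 0.006900 = 54.165 kg/m

54.165 kg/m


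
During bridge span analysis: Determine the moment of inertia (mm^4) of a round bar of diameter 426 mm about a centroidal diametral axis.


r = d / 2 = 426 / 2 = 213.0 mm
I = pi * r^4 / 4 = pi * 213.0^4 / 4
= 1616621294.49 mm^4

1616621294.49 mm^4


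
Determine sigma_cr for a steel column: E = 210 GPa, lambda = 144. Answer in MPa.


sigma_cr = pi^2 * E / lambda^2
= 9.8696 * 210000.0 / 144^2
= 9.8696 * 210000.0 / 20736
= 99.9526 MPa

99.9526 MPa


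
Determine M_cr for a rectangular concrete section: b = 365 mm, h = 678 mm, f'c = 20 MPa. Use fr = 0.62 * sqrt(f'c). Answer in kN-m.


fr = 0.62 * sqrt(20) = 0.62 * 4.4721 = 2.7727 MPa
I = 365 * 678^3 / 12 = 9479833290.0 mm^4
y_t = 339.0 mm
M_cr = fr * I / y_t = 2.7727 * 9479833290.0 / 339.0 N-mm
= 77.5368 kN-m

77.5368 kN-m


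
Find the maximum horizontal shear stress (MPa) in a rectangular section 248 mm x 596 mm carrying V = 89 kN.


A = b * h = 248 * 596 = 147808 mm^2
V = 89 kN = 89000.0 N
tau_max = 1.5 * V / A = 1.5 * 89000.0 / 147808
= 0.9032 MPa

0.9032 MPa


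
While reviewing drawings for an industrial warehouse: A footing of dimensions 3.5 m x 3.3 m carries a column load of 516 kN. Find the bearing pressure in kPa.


A = 3.5 * 3.3 = 11.55 m^2
q = P / A = 516 / 11.55
= 44.6753 kPa

44.6753 kPa


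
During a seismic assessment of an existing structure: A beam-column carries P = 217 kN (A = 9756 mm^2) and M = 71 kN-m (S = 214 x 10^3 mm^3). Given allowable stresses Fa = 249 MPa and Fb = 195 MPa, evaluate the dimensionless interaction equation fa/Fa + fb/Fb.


f_a = P / A = 217000.0 / 9756 = 22.2427 MPa
f_b = M / S = 71000000.0 / 214000.0 = 331.7757 MPa
Ratio = f_a / Fa + f_b / Fb
= 22.2427 / 249 + 331.7757 / 195
= 1.7907 (dimensionless)

1.7907 (dimensionless)


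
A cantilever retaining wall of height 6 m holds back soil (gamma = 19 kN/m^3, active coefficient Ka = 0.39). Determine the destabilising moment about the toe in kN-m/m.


Pa = 0.5 * Ka * gamma * H^2
= 0.5 * 0.39 * 19 * 6^2
= 133.38 kN/m
Arm = H / 3 = 6 / 3 = 2.0 m
Mo = Pa * arm = Pa * H / 3 = 133.38 * 6 / 3 = 266.76 kN-m/m

266.76 kN-m/m


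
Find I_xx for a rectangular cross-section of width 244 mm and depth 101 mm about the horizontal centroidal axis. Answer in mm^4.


I = b * h^3 / 12
= 244 * 101^3 / 12
= 244 * 1030301 / 12
= 20949453.67 mm^4

20949453.67 mm^4


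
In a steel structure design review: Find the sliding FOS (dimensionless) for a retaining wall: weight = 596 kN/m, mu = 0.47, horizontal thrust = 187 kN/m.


Resisting force = mu * W = 0.47 * 596 = 280.12 kN/m
FOS = Resisting / Driving = 280.12 / 187
= 1.498 (dimensionless)

1.498 (dimensionless)


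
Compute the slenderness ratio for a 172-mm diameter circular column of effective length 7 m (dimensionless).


Radius of gyration r = d / 4 = 172 / 4 = 43.0 mm
L_eff = 7000.0 mm
Slenderness ratio = L / r = 7000.0 / 43.0 = 162.79 (dimensionless)

162.79 (dimensionless)


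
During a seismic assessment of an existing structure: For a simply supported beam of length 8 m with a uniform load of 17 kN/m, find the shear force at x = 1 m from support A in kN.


R_A = w * L / 2 = 17 * 8 / 2 = 68.0 kN
V(x) = R_A - w * x = 68.0 - 17 * 1
= 51.0 kN

51.0 kN


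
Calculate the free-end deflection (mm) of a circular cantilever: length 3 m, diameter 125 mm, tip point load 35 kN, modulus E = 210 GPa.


I = pi * d^4 / 64 = pi * 125^4 / 64 = 11984224.91 mm^4
L = 3000.0 mm, P = 35000.0 N, E = 210000.0 MPa
delta = P * L^3 / (3 * E * I)
= 35000.0 * 3000.0^3 / (3 * 210000.0 * 11984224.91)
= 125.1645 mm

125.1645 mm


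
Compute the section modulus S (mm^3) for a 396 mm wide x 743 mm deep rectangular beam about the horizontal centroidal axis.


S = b * h^2 / 6
= 396 * 743^2 / 6
= 396 * 552049 / 6
= 36435234.0 mm^3

36435234.0 mm^3


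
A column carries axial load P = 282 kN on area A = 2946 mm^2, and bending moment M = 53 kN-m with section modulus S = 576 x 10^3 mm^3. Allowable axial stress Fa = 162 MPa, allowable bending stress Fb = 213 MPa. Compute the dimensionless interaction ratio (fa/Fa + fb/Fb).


f_a = P / A = 282000.0 / 2946 = 95.723 MPa
f_b = M / S = 53000000.0 / 576000.0 = 92.0139 MPa
Ratio = f_a / Fa + f_b / Fb
= 95.723 / 162 + 92.0139 / 213
= 1.0229 (dimensionless)

1.0229 (dimensionless)


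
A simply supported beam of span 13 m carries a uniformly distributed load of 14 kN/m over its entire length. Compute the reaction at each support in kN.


Total load = w * L = 14 * 13 = 182 kN
By symmetry, each reaction R = total / 2 = 182 / 2 = 91.0 kN

91.0 kN


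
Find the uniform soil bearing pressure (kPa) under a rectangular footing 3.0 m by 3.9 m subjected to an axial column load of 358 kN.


A = 3.0 * 3.9 = 11.7 m^2
q = P / A = 358 / 11.7
= 30.5983 kPa

30.5983 kPa


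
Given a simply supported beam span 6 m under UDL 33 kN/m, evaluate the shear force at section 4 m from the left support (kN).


R_A = w * L / 2 = 33 * 6 / 2 = 99.0 kN
V(x) = R_A - w * x = 99.0 - 33 * 4
= -33.0 kN

-33.0 kN


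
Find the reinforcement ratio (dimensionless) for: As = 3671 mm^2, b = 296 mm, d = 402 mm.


rho = As / (b * d)
= 3671 / (296 * 402)
= 3671 / 118992
= 0.030851 (dimensionless)

0.030851 (dimensionless)


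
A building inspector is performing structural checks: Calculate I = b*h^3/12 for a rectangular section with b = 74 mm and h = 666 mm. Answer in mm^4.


I = b * h^3 / 12
= 74 * 666^3 / 12
= 74 * 295408296 / 12
= 1821684492.0 mm^4

1821684492.0 mm^4


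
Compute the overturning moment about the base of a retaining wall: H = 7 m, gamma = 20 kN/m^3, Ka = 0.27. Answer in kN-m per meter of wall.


Pa = 0.5 * Ka * gamma * H^2
= 0.5 * 0.27 * 20 * 7^2
= 132.3 kN/m
Arm = H / 3 = 7 / 3 = 2.3333 m
Mo = Pa * arm = Pa * H / 3 = 132.3 * 7 / 3 = 308.7 kN-m/m

308.7 kN-m/m


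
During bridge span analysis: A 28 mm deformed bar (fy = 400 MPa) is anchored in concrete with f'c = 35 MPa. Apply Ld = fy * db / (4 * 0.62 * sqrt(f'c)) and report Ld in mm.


Ld = (fy * db) / (4 * 0.62 * sqrt(f'c))
= (400 * 28) / (4 * 0.62 * sqrt(35))
= 11200 / 14.6719
= 763.37 mm

763.37 mm


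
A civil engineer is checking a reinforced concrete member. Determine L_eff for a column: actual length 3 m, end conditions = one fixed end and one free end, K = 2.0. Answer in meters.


L_eff = K * L
= 2.0 * 3
= 6.0 m

6.0 m


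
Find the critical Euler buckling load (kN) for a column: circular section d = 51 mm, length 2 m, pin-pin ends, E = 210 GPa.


I = pi * d^4 / 64 = 332086.03 mm^4
L = 2000.0 mm
P_cr = pi^2 * E * I / L^2
= 9.8696 * 210000.0 * 332086.03 / 2000.0^2
= 172071.78 N = 172.0718 kN

172.0718 kN


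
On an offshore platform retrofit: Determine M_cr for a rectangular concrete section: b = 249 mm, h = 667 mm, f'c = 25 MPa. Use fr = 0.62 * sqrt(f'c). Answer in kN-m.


fr = 0.62 * sqrt(25) = 0.62 * 5.0 = 3.1 MPa
I = 249 * 667^3 / 12 = 6157374982.25 mm^4
y_t = 333.5 mm
M_cr = fr * I / y_t = 3.1 * 6157374982.25 / 333.5 N-mm
= 57.235 kN-m

57.235 kN-m


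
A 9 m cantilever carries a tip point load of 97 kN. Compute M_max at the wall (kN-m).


For a cantilever with a point load at the free end:
M_max = P * L = 97 * 9 = 873 kN-m

873 kN-m


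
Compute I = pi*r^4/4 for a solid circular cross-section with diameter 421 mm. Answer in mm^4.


r = d / 2 = 421 / 2 = 210.5 mm
I = pi * r^4 / 4 = pi * 210.5^4 / 4
= 1542049383.54 mm^4

1542049383.54 mm^4


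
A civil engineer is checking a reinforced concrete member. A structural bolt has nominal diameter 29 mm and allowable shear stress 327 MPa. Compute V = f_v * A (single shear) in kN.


A = pi * d^2 / 4 = pi * 29^2 / 4 = 660.5199 mm^2
V = f_v * A / 1000 = 327 * 660.5199 / 1000
= 215.99 kN

215.99 kN
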